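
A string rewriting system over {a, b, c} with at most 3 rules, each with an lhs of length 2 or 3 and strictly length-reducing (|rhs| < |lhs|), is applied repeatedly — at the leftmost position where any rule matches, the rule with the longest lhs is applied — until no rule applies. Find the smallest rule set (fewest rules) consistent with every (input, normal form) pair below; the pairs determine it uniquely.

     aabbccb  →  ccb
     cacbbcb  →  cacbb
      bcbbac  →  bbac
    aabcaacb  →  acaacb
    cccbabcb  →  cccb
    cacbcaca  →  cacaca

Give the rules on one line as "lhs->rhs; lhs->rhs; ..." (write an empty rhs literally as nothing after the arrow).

ab->; bc->

  | aabbccb => abccb => ccb
  | cacbbcb => cacbb
  | bcbbac => bbac
  | aabcaacb => acaacb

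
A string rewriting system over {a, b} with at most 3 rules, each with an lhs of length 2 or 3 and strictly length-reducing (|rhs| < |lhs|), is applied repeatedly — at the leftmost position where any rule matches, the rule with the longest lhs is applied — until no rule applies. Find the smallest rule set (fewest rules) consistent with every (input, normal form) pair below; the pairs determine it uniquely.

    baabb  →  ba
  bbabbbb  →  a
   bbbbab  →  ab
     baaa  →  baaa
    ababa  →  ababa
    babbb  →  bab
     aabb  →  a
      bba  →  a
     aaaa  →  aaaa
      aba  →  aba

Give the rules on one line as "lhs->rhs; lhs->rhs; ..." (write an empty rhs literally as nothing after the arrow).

aab->ab; bb->

  | baabb => babb => ba
  | bbabbbb => abbbb => abb => a
  | bbbbab => bbab => ab
  | baaa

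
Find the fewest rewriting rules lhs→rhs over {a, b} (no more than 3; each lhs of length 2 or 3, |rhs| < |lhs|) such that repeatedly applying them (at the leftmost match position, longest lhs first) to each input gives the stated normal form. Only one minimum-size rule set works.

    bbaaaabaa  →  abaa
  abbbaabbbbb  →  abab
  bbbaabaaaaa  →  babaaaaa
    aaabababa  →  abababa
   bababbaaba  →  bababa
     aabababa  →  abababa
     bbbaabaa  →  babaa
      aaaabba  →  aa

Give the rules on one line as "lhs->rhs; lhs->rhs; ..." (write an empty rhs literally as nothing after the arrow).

  | bbaaaabaa => aaaabaa => aaabaa => aabaa => abaa
  | abbbaabbbbb => abaabbbbb => ababbbbb => ababbb => abab
  | bbbaabaaaaa => baabaaaaa => babaaaaa
  | aaabababa => aabababa => abababa

aab->ab; bb->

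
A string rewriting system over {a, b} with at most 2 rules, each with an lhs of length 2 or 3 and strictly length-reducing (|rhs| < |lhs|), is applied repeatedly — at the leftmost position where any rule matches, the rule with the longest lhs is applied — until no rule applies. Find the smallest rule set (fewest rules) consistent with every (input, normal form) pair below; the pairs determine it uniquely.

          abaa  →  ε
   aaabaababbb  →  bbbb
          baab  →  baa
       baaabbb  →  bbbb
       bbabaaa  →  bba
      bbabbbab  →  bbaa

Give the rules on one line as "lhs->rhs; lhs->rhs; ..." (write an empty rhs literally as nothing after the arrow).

aaa->; ab->a

  | abaa => aaa => ε
  | aaabaababbb => baababbb => baaabbb => bbbb
  | baab => baa
  | baaabbb => bbbb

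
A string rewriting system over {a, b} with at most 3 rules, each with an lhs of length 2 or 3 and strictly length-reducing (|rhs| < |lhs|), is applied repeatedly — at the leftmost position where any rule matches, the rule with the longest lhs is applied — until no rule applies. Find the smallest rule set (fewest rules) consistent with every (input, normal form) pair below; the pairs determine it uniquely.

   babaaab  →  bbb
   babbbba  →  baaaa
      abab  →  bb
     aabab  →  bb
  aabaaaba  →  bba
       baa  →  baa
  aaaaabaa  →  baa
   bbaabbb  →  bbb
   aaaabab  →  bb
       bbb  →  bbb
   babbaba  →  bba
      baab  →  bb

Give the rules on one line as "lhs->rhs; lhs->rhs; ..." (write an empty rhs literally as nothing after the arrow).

ab->b; abb->aa

  | babaaab => bbaaab => bbaab => bbab => bbb
  | babbbba => baabba => baaaa
  | abab => bab => bb
  | aabab => abab => bab => bb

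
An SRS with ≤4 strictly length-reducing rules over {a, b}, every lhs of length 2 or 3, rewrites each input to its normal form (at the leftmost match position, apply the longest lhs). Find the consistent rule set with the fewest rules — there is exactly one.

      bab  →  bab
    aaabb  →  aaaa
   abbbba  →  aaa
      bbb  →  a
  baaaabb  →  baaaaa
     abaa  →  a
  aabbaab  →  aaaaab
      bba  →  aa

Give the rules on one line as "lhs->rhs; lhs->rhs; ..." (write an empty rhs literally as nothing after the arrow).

aba->; bb->a; bbb->bb

  | bab
  | aaabb => aaaa
  | abbbba => abbba => abba => aaa
  | bbb => bb => a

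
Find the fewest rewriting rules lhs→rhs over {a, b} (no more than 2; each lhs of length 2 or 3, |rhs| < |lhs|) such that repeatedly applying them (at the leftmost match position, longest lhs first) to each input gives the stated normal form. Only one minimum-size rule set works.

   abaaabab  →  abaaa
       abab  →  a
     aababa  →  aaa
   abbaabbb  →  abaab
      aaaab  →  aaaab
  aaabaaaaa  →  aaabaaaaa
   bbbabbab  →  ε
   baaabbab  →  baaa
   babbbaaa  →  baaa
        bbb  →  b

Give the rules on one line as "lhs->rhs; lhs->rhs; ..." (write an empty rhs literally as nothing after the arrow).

  | abaaabab => abaaa
  | abab => a
  | aababa => aaa
  | abbaabbb => abaabbb => abaabb => abaab

bab->; bb->b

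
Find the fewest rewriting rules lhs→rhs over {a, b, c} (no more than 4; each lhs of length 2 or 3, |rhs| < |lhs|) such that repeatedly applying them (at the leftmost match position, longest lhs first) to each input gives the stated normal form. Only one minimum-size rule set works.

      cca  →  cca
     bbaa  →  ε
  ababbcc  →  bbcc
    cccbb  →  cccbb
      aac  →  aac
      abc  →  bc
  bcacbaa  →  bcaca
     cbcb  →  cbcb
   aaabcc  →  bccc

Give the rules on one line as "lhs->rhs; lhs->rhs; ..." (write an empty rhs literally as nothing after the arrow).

  | cca
  | bbaa => ba => ε
  | ababbcc => babbcc => bbcc
  | cccbb

aab->bc; ab->b; ba->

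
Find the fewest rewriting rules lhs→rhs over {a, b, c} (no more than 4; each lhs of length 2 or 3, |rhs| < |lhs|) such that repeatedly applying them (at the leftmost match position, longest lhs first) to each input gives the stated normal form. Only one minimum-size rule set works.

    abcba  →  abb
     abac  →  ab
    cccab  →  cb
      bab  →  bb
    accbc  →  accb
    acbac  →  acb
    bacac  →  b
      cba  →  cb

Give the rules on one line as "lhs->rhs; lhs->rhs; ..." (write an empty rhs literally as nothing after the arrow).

ba->b; bc->b; cca->

  | abcba => abba => abb
  | abac => abc => ab
  | cccab => cb
  | bab => bb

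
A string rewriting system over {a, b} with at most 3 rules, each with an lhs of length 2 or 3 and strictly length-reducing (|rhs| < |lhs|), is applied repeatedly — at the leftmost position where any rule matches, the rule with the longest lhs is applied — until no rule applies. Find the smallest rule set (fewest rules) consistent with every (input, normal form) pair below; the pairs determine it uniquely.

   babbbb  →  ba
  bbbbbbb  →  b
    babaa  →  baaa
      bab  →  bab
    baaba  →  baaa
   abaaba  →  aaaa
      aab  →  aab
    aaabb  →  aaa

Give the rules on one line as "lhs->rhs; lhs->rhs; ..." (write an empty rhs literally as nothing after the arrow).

  | babbbb => babb => ba
  | bbbbbbb => bbbbb => bbb => b
  | babaa => baaa
  | bab

aba->aa; bb->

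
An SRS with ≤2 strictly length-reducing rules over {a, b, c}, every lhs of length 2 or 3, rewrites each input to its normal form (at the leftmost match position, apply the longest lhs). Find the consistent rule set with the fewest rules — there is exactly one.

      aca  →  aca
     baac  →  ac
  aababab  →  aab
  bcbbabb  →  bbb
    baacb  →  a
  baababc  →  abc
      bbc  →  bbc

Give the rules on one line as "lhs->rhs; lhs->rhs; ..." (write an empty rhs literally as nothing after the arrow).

ba->; cb->

  | aca
  | baac => ac
  | aababab => aabab => aab
  | bcbbabb => bbabb => bbb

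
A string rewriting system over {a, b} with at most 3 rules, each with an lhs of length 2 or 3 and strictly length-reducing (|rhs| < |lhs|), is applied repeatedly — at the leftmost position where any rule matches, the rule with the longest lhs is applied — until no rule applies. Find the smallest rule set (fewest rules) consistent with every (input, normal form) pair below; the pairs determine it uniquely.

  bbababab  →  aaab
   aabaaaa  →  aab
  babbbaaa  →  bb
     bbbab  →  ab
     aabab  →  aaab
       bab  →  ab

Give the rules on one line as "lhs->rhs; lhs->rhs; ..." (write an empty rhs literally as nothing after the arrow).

  | bbababab => bababab => ababab => aabab => aaab
  | aabaaaa => aabaaa => aabaa => aaba => aab
  | babbbaaa => abbbaaa => bbaaa => bbaa => bba => bb
  | bbbab => bbab => bab => ab

abb->b; ba->b; bab->ab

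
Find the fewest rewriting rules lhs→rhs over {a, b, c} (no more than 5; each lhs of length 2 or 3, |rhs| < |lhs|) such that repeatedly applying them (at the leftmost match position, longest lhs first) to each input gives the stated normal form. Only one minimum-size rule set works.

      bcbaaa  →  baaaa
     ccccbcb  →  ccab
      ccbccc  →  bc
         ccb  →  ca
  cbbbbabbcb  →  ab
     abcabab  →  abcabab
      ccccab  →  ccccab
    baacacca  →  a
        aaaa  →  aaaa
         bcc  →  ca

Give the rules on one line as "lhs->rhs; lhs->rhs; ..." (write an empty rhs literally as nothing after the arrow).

  | bcbaaa => baaaa
  | ccccbcb => cccacb => cccbb => ccab
  | ccbccc => caccc => cbcc => acc => bc
  | ccb => ca

ac->b; bb->; bcc->ca; cb->a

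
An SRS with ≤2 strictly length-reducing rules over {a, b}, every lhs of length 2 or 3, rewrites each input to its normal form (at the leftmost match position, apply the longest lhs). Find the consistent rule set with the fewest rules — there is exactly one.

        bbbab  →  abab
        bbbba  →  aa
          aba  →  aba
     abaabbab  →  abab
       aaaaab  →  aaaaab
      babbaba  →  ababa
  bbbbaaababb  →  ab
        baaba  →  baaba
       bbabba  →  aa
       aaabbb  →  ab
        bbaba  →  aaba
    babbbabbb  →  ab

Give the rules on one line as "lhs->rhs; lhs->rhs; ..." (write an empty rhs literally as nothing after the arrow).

  | bbbab => abab
  | bbbba => abba => bba => aa
  | aba
  | abaabbab => ababbab => abbbab => bbbab => abab

abb->bb; bb->a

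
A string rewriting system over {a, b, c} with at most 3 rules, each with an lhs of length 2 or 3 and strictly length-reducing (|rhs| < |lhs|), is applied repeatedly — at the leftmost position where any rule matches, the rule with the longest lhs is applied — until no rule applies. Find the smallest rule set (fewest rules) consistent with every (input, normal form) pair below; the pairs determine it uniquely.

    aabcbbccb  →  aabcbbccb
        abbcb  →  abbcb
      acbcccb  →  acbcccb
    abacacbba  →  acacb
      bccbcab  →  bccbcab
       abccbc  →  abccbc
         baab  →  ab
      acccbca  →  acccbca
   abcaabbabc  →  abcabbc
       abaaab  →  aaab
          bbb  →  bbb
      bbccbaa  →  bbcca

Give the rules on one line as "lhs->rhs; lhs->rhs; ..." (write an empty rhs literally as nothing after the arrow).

ba->; caa->ca

  | aabcbbccb
  | abbcb
  | acbcccb
  | abacacbba => acacbba => acacb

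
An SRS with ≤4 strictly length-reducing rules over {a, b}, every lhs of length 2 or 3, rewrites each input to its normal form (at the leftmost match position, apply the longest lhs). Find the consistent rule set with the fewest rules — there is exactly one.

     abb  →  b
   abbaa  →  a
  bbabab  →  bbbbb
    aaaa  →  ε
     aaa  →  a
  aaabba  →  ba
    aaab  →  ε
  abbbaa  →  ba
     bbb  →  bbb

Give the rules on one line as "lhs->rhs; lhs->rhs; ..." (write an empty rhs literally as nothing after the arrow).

  | abb => b
  | abbaa => baa => a
  | bbabab => bbbbb
  | aaaa => aa => ε

aa->; ab->; aba->bb; baa->a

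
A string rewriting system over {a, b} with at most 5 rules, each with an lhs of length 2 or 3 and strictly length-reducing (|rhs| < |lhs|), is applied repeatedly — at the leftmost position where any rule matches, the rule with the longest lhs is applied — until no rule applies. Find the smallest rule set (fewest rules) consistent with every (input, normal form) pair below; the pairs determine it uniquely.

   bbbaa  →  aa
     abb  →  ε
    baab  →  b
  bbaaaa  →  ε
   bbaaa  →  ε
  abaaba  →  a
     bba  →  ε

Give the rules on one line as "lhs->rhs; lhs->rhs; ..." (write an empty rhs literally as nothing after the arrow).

  | bbbaa => baa => aa
  | abb => bb => ε
  | baab => aab => ab => b
  | bbaaaa => bbaaa => bbaa => bba => bb => ε

ab->b; ba->a; bb->; bba->bb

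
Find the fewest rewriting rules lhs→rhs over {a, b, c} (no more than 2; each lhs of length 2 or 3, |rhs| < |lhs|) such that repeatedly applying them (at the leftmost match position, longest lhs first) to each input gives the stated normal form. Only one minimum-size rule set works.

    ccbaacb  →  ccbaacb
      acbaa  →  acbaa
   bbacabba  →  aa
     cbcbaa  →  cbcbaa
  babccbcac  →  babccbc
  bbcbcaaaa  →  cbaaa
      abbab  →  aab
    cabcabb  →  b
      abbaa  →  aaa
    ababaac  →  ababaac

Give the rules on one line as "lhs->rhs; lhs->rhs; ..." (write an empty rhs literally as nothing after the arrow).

  | ccbaacb
  | acbaa
  | bbacabba => acabba => abba => aa
  | cbcbaa

bb->; ca->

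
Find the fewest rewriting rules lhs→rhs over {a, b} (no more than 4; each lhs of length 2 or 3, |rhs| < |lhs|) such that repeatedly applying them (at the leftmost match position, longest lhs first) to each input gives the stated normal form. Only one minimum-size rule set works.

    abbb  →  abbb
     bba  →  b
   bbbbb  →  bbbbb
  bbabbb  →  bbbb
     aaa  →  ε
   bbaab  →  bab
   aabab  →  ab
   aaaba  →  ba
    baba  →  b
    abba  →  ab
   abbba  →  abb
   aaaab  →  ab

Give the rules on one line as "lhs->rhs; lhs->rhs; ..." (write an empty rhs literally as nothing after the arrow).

aaa->; aba->; bba->b

  | abbb
  | bba => b
  | bbbbb
  | bbabbb => bbbb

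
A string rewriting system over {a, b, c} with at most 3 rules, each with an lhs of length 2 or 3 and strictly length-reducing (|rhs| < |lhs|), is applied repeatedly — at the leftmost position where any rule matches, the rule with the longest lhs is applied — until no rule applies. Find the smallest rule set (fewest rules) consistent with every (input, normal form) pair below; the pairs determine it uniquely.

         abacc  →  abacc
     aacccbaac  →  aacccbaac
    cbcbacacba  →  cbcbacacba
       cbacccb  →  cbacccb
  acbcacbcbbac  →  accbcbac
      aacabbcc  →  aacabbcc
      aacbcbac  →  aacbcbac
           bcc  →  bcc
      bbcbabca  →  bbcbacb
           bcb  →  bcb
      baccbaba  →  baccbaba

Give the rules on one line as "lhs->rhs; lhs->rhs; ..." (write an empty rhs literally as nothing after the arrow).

bca->cb; cbb->

  | abacc
  | aacccbaac
  | cbcbacacba
  | cbacccb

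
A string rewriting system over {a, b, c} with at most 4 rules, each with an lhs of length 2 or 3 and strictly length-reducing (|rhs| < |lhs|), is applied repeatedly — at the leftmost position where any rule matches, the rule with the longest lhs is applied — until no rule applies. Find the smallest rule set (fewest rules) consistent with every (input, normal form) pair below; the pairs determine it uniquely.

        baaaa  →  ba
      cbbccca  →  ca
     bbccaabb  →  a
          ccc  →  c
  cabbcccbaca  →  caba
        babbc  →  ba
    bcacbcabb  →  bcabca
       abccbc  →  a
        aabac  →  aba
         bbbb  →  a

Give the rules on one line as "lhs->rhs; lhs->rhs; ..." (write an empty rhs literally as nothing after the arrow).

aa->a; ac->a; bb->a; cc->

  | baaaa => baaa => baa => ba
  | cbbccca => caccca => cacca => caca => caa => ca
  | bbccaabb => accaabb => acaabb => aaabb => aabb => abb => aa => a
  | ccc => c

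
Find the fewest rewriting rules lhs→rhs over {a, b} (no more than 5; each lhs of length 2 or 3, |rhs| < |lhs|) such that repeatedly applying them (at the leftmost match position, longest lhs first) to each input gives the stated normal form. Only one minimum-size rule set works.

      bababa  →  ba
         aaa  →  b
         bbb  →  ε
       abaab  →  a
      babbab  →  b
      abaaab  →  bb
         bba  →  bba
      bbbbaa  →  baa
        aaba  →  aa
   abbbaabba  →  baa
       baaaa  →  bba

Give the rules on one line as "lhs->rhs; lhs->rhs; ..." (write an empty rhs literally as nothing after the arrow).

  | bababa => baba => ba
  | aaa => b
  | bbb => ε
  | abaab => aab => a

aaa->b; ab->; abb->; bbb->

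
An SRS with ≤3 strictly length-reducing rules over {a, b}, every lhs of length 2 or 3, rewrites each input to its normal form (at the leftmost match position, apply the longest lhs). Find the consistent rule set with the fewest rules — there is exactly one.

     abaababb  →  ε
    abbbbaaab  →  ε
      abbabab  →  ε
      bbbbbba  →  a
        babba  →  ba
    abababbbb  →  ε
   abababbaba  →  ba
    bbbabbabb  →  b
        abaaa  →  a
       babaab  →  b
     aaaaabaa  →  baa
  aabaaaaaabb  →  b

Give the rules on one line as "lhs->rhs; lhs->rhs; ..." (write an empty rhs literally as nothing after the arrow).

aaa->ba; ab->b; bb->

  | abaababb => baababb => bababb => bbabb => abb => bb => ε
  | abbbbaaab => bbbbaaab => bbaaab => aaab => bab => bb => ε
  | abbabab => bbabab => abab => bab => bb => ε
  | bbbbbba => bbbba => bba => a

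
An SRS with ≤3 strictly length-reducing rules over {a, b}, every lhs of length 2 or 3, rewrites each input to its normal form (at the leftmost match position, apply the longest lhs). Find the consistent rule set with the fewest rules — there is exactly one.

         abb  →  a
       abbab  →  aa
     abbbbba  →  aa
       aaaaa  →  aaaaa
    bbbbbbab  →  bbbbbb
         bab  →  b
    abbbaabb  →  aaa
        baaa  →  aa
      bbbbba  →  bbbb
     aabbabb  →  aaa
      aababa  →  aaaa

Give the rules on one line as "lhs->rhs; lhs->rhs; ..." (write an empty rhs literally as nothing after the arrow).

  | abb => ab => a
  | abbab => abab => aab => aa
  | abbbbba => abbbba => abbba => abba => aba => aa
  | aaaaa

ab->a; ba->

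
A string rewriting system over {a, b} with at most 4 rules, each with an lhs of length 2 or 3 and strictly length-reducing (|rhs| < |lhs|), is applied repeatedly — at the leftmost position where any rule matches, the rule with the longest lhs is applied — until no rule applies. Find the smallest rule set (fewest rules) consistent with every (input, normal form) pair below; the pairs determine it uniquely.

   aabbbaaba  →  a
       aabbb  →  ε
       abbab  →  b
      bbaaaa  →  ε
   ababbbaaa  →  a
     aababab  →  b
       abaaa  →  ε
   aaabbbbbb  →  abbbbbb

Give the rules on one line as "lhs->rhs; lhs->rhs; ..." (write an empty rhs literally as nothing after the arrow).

aa->; aab->aa; aba->; ba->a

  | aabbbaaba => aabbaaba => aabaaba => aaaaba => aaba => aaa => a
  | aabbb => aabb => aab => aa => ε
  | abbab => abab => b
  | bbaaaa => baaaa => aaaa => aa => ε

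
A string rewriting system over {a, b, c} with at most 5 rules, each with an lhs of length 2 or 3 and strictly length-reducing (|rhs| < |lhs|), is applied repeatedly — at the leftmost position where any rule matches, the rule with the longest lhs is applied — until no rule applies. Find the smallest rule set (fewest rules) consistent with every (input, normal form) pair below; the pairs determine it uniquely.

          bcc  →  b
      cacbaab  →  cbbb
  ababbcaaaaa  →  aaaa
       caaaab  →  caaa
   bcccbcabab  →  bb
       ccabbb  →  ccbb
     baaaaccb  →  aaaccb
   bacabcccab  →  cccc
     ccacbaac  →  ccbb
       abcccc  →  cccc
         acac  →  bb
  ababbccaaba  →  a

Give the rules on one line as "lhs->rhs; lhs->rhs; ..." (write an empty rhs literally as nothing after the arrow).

  | bcc => bc => b
  | cacbaab => cacab => cbbb
  | ababbcaaaaa => abbcaaaaa => bcaaaaa => baaaaa => aaaa
  | caaaab => caaa

ab->; aca->bb; ba->; bc->b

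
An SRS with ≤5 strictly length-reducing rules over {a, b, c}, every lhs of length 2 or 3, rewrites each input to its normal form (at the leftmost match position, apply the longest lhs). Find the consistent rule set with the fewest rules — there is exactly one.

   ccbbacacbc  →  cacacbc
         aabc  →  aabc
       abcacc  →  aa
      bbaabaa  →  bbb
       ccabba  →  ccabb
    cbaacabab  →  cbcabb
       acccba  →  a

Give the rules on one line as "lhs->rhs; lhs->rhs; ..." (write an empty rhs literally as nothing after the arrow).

acc->ba; ba->b; bcb->; cbb->

  | ccbbacacbc => cacacbc
  | aabc
  | abcacc => abcba => aa
  | bbaabaa => bbabaa => bbbaa => bbba => bbb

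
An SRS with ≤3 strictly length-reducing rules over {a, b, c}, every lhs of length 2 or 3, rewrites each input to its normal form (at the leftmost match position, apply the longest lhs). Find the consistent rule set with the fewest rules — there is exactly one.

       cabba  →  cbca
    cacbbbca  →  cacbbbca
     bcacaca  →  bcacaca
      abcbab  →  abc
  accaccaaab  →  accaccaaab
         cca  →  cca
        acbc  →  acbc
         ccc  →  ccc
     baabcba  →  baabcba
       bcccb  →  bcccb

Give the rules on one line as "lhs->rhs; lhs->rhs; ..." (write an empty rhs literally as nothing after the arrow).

  | cabba => cbca
  | cacbbbca
  | bcacaca
  | abcbab => abc

abb->bc; bab->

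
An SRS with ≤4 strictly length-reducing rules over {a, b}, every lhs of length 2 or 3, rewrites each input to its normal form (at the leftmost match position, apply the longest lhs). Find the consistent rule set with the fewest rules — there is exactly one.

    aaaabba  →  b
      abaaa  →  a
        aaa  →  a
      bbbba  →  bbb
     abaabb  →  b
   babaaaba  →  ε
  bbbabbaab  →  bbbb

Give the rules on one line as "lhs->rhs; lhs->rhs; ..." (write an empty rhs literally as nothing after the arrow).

  | aaaabba => aabba => bba => b
  | abaaa => abaa => aba => a
  | aaa => a
  | bbbba => bbb

aa->; abb->b; ba->; baa->ba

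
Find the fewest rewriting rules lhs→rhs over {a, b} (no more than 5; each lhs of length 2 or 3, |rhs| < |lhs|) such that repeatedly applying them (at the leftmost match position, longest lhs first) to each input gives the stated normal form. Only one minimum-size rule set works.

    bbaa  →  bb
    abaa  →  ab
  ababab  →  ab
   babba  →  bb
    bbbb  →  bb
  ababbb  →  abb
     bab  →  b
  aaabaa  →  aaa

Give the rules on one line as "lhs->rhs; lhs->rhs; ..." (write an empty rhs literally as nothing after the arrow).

aab->; ba->b; bab->b; bbb->bb

  | bbaa => bba => bb
  | abaa => aba => ab
  | ababab => abab => ab
  | babba => bba => bb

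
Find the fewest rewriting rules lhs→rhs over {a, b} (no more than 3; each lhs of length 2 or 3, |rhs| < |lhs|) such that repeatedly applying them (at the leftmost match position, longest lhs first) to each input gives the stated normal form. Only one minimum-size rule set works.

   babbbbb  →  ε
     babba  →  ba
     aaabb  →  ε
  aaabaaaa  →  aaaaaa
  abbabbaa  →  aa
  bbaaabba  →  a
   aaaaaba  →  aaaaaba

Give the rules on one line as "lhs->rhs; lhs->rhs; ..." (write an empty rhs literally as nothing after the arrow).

abb->bb; baa->a; bb->

  | babbbbb => bbbbbb => bbbb => bb => ε
  | babba => bbba => ba
  | aaabb => aabb => abb => bb => ε
  | aaabaaaa => aaaaaa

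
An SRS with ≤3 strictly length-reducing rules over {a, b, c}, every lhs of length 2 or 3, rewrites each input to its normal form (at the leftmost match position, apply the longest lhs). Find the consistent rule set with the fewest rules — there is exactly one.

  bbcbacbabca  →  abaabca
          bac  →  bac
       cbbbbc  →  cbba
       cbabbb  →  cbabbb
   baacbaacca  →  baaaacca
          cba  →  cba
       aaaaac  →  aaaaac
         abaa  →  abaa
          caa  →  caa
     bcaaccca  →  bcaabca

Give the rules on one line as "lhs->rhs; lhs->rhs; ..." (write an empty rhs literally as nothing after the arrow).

  | bbcbacbabca => abacbabca => abaabca
  | bac
  | cbbbbc => cbba
  | cbabbb

acb->a; bbc->a; ccc->bc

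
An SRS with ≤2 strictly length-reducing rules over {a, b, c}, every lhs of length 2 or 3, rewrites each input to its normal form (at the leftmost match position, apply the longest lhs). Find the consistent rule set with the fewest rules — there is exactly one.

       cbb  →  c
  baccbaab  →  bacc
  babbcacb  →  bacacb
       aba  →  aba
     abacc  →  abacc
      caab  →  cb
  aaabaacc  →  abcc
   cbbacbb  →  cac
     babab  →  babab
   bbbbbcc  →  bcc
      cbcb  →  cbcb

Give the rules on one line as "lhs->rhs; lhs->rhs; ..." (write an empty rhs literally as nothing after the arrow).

  | cbb => c
  | baccbaab => baccbb => bacc
  | babbcacb => bacacb
  | aba

aa->; bb->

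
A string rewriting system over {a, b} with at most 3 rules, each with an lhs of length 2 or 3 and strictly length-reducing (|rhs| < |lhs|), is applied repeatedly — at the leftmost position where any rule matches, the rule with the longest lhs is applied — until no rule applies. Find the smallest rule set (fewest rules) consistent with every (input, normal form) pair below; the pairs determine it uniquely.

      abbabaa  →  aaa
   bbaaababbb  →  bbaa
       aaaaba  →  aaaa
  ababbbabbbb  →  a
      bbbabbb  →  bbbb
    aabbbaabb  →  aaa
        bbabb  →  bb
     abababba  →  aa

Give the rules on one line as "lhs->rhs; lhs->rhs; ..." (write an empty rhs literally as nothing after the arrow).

ab->; abb->a; bab->

  | abbabaa => aabaa => aaa
  | bbaaababbb => bbaaabbb => bbaaab => bbaa
  | aaaaba => aaaa
  | ababbbabbbb => abbbabbbb => ababbbb => abbbb => abb => a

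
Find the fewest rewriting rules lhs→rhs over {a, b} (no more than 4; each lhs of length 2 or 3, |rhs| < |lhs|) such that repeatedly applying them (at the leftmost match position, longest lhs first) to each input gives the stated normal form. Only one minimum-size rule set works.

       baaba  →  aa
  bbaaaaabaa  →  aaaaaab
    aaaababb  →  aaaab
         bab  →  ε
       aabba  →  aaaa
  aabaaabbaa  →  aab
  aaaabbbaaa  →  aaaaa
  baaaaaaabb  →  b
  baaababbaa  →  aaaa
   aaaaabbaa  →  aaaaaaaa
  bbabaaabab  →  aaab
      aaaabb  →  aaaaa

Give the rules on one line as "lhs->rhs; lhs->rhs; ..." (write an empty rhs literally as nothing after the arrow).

  | baaba => bba => aa
  | bbaaaaabaa => aaaaaabaa => aaaaaab
  | aaaababb => aaaab
  | bab => ε

ba->; baa->b; bab->; bb->a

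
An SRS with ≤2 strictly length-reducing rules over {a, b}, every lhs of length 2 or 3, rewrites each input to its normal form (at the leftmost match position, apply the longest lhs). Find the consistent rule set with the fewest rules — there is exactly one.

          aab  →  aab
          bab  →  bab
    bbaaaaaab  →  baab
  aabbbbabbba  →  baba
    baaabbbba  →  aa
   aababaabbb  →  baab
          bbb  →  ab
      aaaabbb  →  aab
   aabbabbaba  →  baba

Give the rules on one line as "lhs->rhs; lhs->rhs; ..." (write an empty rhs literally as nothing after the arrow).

aaa->ba; bb->a

  | aab
  | bab
  | bbaaaaaab => aaaaaaab => baaaaab => bbaaab => aaaab => baab
  | aabbbbabbba => aaabbabbba => babbabbba => baaabbba => bbabbba => aabbba => aaaba => baba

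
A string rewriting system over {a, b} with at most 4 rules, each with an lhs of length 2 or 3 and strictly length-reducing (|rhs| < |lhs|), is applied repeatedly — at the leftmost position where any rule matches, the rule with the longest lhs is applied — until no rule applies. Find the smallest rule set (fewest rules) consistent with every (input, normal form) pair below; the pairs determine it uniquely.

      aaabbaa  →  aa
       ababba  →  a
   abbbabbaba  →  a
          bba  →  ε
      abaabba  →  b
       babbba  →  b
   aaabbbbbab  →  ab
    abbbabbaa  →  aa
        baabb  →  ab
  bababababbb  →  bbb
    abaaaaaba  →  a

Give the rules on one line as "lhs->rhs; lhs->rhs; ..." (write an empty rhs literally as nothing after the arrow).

  | aaabbaa => abbbaa => abbaa => abaa => aa
  | ababba => abba => aba => a
  | abbbabbaba => abbabbaba => ababbaba => abbaba => ababa => aba => a
  | bba => ε

aab->bb; abb->ab; ba->; bba->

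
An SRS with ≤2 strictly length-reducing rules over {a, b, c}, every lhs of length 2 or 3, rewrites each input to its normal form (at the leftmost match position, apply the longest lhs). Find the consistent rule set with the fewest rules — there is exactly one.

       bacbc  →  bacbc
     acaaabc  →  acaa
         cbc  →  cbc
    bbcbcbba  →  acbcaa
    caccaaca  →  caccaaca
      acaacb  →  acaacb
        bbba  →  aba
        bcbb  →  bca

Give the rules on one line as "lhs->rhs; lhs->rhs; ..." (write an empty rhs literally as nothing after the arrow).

abc->; bb->a

  | bacbc
  | acaaabc => acaa
  | cbc
  | bbcbcbba => acbcbba => acbcaa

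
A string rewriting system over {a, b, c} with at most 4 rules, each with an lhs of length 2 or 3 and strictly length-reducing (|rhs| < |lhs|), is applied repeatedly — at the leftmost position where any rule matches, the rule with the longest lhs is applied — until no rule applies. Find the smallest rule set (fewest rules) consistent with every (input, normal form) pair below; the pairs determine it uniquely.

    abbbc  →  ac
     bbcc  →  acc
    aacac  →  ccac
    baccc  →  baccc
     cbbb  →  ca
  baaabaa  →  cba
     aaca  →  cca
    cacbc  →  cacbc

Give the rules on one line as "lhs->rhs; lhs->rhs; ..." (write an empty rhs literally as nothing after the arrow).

aa->c; ab->a; bb->a; bcc->cb

  | abbbc => abbc => abc => ac
  | bbcc => acc
  | aacac => ccac
  | baccc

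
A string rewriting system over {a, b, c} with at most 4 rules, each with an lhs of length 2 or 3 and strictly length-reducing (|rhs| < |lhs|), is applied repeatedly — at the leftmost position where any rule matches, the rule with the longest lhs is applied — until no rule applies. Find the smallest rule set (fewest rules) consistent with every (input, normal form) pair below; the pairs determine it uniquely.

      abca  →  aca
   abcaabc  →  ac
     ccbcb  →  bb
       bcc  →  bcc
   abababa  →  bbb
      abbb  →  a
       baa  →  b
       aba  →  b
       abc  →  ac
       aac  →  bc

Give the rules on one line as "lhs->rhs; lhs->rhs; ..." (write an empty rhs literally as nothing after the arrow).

aa->b; ab->a; ba->b; cb->b

  | abca => aca
  | abcaabc => acaabc => acbbc => abbc => abc => ac
  | ccbcb => cbcb => bcb => bb
  | bcc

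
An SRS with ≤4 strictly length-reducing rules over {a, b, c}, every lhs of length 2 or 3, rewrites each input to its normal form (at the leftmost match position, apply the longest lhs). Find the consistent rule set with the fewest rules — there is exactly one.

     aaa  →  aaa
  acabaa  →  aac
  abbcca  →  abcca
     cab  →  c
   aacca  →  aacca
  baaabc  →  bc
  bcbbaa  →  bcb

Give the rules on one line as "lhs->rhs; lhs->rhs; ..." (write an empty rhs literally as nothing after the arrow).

ba->b; bb->b; caa->ac; cab->c

  | aaa
  | acabaa => acaa => aac
  | abbcca => abcca
  | cab => c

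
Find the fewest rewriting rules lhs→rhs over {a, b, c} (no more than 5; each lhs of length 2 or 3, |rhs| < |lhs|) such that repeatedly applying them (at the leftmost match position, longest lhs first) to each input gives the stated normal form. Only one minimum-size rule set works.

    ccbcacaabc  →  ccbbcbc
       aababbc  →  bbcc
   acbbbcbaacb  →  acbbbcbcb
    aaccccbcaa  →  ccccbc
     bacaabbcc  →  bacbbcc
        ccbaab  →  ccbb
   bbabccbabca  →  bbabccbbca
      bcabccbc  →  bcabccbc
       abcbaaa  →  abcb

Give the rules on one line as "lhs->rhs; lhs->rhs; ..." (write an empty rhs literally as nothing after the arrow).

  | ccbcacaabc => ccbbcaabc => ccbbcbc
  | aababbc => babbc => bbcc
  | acbbbcbaacb => acbbbcbacb => acbbbcbcb
  | aaccccbcaa => ccccbcaa => ccccbc

aa->; abb->bc; cac->bc; cba->cb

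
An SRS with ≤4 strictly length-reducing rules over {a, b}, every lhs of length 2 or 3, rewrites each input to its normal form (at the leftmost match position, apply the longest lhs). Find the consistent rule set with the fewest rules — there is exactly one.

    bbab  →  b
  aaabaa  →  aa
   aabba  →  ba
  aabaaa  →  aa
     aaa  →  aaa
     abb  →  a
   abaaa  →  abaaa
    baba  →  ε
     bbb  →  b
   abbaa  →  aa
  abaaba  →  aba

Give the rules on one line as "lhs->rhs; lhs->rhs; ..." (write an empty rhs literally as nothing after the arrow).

aab->bb; bab->bb; bb->; bba->

  | bbab => b
  | aaabaa => abbaa => aa
  | aabba => bbba => ba
  | aabaaa => bbaaa => aa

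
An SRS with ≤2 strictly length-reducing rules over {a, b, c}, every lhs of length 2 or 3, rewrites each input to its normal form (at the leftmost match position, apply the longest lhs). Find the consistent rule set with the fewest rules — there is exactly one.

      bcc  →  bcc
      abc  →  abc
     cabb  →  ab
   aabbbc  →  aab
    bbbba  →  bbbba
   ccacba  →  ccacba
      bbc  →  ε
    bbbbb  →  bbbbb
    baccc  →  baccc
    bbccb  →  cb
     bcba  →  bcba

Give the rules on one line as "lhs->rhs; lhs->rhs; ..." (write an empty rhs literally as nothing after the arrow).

  | bcc
  | abc
  | cabb => ab
  | aabbbc => aab

bbc->; cab->a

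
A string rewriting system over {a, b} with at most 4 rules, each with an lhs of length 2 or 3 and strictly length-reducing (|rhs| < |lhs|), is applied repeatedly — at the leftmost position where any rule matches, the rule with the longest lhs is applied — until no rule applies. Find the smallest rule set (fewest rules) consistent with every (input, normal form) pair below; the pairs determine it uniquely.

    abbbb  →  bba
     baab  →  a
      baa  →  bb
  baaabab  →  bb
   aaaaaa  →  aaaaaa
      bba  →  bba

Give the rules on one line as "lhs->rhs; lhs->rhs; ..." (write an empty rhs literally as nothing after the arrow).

  | abbbb => babb => bba
  | baab => bbb => a
  | baa => bb
  | baaabab => bbabab => bbab => bb

ab->; abb->ba; baa->bb; bbb->a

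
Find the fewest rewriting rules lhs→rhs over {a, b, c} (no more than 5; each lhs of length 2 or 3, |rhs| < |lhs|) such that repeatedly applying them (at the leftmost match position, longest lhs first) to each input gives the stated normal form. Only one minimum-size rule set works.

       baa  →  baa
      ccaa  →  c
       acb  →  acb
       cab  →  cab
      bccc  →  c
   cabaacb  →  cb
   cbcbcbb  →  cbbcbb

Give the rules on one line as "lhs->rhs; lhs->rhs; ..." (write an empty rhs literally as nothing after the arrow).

  | baa
  | ccaa => c
  | acb
  | cab

aba->a; bcc->; caa->; cbc->cb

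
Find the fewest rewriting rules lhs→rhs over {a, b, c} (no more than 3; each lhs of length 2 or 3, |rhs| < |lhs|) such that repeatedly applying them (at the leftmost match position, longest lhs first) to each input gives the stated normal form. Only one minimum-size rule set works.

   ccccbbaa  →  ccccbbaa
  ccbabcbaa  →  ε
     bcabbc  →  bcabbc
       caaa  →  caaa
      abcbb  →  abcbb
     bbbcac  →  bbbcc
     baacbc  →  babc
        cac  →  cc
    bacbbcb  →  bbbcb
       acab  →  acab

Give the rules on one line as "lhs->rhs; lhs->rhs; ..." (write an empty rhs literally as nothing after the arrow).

acb->b; cac->cc; cba->

  | ccccbbaa
  | ccbabcbaa => cbcbaa => cba => ε
  | bcabbc
  | caaa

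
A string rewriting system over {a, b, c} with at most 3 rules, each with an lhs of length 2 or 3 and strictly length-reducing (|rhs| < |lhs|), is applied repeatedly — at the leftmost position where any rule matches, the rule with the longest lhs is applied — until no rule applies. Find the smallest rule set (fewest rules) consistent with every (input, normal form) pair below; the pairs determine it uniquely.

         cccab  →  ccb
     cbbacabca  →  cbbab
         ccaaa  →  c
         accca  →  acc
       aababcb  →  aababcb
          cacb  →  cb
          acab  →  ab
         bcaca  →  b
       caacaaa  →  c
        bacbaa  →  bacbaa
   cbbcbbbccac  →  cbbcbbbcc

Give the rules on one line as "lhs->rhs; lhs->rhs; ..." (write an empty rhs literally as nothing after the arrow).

ca->; caa->c

  | cccab => ccb
  | cbbacabca => cbbabca => cbbab
  | ccaaa => cca => c
  | accca => acc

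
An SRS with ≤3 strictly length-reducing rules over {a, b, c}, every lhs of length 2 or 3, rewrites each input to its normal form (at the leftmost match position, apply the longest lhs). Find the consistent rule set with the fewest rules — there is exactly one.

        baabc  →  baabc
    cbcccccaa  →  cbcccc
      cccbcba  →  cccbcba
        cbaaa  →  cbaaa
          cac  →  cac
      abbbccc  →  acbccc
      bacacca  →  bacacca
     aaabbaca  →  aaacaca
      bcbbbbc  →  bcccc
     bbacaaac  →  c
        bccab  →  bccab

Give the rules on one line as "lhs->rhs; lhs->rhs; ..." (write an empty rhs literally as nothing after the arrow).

  | baabc
  | cbcccccaa => cbcccc
  | cccbcba
  | cbaaa

bb->c; caa->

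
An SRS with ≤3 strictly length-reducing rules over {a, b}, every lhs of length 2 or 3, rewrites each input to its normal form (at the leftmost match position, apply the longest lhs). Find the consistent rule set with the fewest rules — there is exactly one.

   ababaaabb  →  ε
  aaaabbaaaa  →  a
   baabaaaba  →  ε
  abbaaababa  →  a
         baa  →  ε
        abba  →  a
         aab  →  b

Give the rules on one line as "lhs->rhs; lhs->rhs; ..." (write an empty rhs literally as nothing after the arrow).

aa->; ba->a; bb->a

  | ababaaabb => aabaaabb => baaabb => aaabb => abb => aa => ε
  | aaaabbaaaa => aabbaaaa => bbaaaa => aaaaa => aaa => a
  | baabaaaba => aabaaaba => baaaba => aaaba => aba => aa => ε
  | abbaaababa => aaaaababa => aaababa => ababa => aaba => ba => a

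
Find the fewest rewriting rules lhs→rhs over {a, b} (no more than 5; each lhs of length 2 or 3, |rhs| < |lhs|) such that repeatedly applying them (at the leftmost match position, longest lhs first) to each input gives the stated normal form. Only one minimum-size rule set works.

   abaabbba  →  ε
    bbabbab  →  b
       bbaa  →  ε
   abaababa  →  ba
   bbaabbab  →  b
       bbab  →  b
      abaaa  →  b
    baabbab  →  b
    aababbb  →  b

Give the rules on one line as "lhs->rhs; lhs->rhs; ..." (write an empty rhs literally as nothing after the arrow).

aa->b; aba->; bb->; bba->bb

  | abaabbba => abbba => aba => ε
  | bbabbab => bbbbab => bbab => bbb => b
  | bbaa => bba => bb => ε
  | abaababa => ababa => ba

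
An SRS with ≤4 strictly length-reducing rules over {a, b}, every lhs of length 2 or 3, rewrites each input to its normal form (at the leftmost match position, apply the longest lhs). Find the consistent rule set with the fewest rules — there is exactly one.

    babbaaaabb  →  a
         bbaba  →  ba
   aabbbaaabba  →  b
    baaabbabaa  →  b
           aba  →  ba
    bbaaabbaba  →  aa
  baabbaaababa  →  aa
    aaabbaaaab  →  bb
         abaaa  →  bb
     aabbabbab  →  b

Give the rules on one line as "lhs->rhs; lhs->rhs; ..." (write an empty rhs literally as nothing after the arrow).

  | babbaaaabb => baaaabb => bbabb => aabb => a
  | bbaba => aaba => aba => ba
  | aabbbaaabba => abaaabba => baaabba => bbbba => bbaa => aaa => b
  | baaabbabaa => bbbbabaa => bbaabaa => aaabaa => bbaa => aaa => b

aaa->b; ab->b; abb->; bba->aa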